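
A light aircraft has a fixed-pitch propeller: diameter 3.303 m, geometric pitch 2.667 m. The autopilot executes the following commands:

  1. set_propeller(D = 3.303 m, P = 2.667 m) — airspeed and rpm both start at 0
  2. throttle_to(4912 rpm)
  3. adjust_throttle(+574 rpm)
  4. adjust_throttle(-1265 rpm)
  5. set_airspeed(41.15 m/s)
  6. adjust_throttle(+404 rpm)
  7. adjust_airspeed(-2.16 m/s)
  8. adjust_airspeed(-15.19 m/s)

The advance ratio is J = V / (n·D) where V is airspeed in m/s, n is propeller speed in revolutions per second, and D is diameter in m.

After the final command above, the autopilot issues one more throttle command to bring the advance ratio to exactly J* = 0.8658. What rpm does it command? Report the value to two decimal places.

rpm = 499.35

set_propeller: D = 3.303 m, P = 2.667 m (p = P/D = 0.807448); state ← (V=0, rpm=0)
throttle_to(4912): rpm ← 4912
adjust_throttle(+574): rpm ← 4912 +574 = 5486
adjust_throttle(-1265): rpm ← 5486 -1265 = 4221
set_airspeed(41.15): V ← 41.15 m/s
adjust_throttle(+404): rpm ← 4221 +404 = 4625
adjust_airspeed(-2.16): V ← 41.15 -2.16 = 38.99 m/s
adjust_airspeed(-15.19): V ← 38.99 -15.19 = 23.8 m/s
final state: V = 23.8 m/s, rpm = 4625 → n = rpm/60 = 77.083333 rev/s
target J* = 0.8658; solve J* = V/(n·D) for n: n = V/(J*·D) = 23.8/(0.8658 × 3.303) = 8.322442 rev/s
rpm = 60·n = 499.346548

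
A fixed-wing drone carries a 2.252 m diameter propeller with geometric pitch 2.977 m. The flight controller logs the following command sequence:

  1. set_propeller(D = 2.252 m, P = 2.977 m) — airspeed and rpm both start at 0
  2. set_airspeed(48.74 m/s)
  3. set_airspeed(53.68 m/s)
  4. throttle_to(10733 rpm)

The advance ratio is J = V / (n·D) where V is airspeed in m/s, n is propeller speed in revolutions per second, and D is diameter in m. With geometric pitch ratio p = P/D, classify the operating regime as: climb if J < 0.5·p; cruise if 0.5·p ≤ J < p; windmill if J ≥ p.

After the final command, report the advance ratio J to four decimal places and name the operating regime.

J = 0.1333, regime = climb

set_propeller: D = 2.252 m, P = 2.977 m (p = P/D = 1.321936); state ← (V=0, rpm=0)
set_airspeed(48.74): V ← 48.74 m/s
set_airspeed(53.68): V ← 53.68 m/s
throttle_to(10733): rpm ← 10733
final state: V = 53.68 m/s, rpm = 10733 → n = rpm/60 = 178.883333 rev/s
J = V / (n·D) = 53.68 / (178.883333 × 2.252) = 0.133252
regime bands: climb J<0.6610 | cruise [0.6610, 1.3219) | windmill J≥1.3219
J = 0.1333 → climb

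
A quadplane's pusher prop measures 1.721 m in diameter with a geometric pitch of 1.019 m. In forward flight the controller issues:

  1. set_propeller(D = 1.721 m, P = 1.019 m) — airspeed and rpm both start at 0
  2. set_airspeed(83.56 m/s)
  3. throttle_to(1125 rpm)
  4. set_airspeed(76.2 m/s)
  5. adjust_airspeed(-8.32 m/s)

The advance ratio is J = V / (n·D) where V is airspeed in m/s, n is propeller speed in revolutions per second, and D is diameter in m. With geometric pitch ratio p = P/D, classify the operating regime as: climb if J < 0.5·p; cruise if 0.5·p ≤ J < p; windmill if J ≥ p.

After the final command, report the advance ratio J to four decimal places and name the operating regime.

J = 2.1036, regime = windmill

set_propeller: D = 1.721 m, P = 1.019 m (p = P/D = 0.592098); state ← (V=0, rpm=0)
set_airspeed(83.56): V ← 83.56 m/s
throttle_to(1125): rpm ← 1125
set_airspeed(76.2): V ← 76.2 m/s
adjust_airspeed(-8.32): V ← 76.2 -8.32 = 67.88 m/s
final state: V = 67.88 m/s, rpm = 1125 → n = rpm/60 = 18.750000 rev/s
J = V / (n·D) = 67.88 / (18.750000 × 1.721) = 2.103583
regime bands: climb J<0.2960 | cruise [0.2960, 0.5921) | windmill J≥0.5921
J = 2.1036 → windmill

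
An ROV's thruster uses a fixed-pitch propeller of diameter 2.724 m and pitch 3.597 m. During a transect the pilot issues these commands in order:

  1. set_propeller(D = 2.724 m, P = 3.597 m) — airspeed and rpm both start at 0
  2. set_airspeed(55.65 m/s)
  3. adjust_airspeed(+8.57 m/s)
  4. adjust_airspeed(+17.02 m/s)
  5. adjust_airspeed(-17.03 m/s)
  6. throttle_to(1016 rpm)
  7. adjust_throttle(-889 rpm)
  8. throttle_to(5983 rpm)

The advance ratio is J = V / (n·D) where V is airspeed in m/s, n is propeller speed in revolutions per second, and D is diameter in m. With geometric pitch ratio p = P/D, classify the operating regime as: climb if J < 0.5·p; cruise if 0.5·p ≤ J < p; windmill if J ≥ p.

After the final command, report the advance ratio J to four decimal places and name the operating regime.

set_propeller: D = 2.724 m, P = 3.597 m (p = P/D = 1.320485); state ← (V=0, rpm=0)
set_airspeed(55.65): V ← 55.65 m/s
adjust_airspeed(+8.57): V ← 55.65 +8.57 = 64.22 m/s
adjust_airspeed(+17.02): V ← 64.22 +17.02 = 81.24 m/s
adjust_airspeed(-17.03): V ← 81.24 -17.03 = 64.21 m/s
throttle_to(1016): rpm ← 1016
adjust_throttle(-889): rpm ← 1016 -889 = 127
throttle_to(5983): rpm ← 5983
final state: V = 64.21 m/s, rpm = 5983 → n = rpm/60 = 99.716667 rev/s
J = V / (n·D) = 64.21 / (99.716667 × 2.724) = 0.236389
regime bands: climb J<0.6602 | cruise [0.6602, 1.3205) | windmill J≥1.3205
J = 0.2364 → climb

J = 0.2364, regime = climb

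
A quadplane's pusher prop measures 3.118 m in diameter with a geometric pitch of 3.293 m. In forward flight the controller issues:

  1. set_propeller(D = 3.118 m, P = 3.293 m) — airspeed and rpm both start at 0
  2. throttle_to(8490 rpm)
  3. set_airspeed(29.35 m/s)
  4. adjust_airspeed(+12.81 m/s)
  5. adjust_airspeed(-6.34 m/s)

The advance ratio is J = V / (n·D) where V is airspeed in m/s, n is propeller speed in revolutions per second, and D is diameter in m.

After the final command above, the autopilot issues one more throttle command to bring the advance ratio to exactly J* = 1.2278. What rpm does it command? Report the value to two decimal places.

rpm = 561.40

set_propeller: D = 3.118 m, P = 3.293 m (p = P/D = 1.056126); state ← (V=0, rpm=0)
throttle_to(8490): rpm ← 8490
set_airspeed(29.35): V ← 29.35 m/s
adjust_airspeed(+12.81): V ← 29.35 +12.81 = 42.16 m/s
adjust_airspeed(-6.34): V ← 42.16 -6.34 = 35.82 m/s
final state: V = 35.82 m/s, rpm = 8490 → n = rpm/60 = 141.500000 rev/s
target J* = 1.2278; solve J* = V/(n·D) for n: n = V/(J*·D) = 35.82/(1.2278 × 3.118) = 9.356681 rev/s
rpm = 60·n = 561.400884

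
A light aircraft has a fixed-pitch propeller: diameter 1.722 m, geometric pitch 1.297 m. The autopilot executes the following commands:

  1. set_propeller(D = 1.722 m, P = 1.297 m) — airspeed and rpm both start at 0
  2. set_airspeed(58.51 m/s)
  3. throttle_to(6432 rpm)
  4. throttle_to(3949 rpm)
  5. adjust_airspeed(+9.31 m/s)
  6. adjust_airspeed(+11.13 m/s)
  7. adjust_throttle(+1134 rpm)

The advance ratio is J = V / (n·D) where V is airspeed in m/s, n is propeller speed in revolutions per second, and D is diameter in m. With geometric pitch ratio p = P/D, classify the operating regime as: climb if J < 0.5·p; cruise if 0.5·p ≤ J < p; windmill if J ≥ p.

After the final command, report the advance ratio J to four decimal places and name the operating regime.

set_propeller: D = 1.722 m, P = 1.297 m (p = P/D = 0.753194); state ← (V=0, rpm=0)
set_airspeed(58.51): V ← 58.51 m/s
throttle_to(6432): rpm ← 6432
throttle_to(3949): rpm ← 3949
adjust_airspeed(+9.31): V ← 58.51 +9.31 = 67.82 m/s
adjust_airspeed(+11.13): V ← 67.82 +11.13 = 78.95 m/s
adjust_throttle(+1134): rpm ← 3949 +1134 = 5083
final state: V = 78.95 m/s, rpm = 5083 → n = rpm/60 = 84.716667 rev/s
J = V / (n·D) = 78.95 / (84.716667 × 1.722) = 0.541190
regime bands: climb J<0.3766 | cruise [0.3766, 0.7532) | windmill J≥0.7532
J = 0.5412 → cruise

J = 0.5412, regime = cruise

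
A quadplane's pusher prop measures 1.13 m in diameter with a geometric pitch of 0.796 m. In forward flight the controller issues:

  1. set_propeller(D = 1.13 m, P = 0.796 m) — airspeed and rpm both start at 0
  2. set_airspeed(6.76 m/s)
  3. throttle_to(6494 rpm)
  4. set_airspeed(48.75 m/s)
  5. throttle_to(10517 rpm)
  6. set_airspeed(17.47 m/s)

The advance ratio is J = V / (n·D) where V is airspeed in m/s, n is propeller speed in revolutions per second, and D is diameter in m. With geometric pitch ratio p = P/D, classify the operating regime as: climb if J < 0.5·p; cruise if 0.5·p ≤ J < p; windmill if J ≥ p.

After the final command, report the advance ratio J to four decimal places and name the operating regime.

J = 0.0882, regime = climb

set_propeller: D = 1.13 m, P = 0.796 m (p = P/D = 0.704425); state ← (V=0, rpm=0)
set_airspeed(6.76): V ← 6.76 m/s
throttle_to(6494): rpm ← 6494
set_airspeed(48.75): V ← 48.75 m/s
throttle_to(10517): rpm ← 10517
set_airspeed(17.47): V ← 17.47 m/s
final state: V = 17.47 m/s, rpm = 10517 → n = rpm/60 = 175.283333 rev/s
J = V / (n·D) = 17.47 / (175.283333 × 1.13) = 0.088201
regime bands: climb J<0.3522 | cruise [0.3522, 0.7044) | windmill J≥0.7044
J = 0.0882 → climb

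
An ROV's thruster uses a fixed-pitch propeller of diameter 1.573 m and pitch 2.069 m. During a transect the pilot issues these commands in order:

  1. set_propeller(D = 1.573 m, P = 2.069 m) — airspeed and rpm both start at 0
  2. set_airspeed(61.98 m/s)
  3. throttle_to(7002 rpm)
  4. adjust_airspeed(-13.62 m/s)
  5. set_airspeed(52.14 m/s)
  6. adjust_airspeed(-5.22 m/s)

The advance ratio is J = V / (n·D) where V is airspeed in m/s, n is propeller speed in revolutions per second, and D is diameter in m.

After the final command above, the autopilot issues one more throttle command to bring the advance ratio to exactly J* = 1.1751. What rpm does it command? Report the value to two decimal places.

rpm = 1523.02

set_propeller: D = 1.573 m, P = 2.069 m (p = P/D = 1.315321); state ← (V=0, rpm=0)
set_airspeed(61.98): V ← 61.98 m/s
throttle_to(7002): rpm ← 7002
adjust_airspeed(-13.62): V ← 61.98 -13.62 = 48.36 m/s
set_airspeed(52.14): V ← 52.14 m/s
adjust_airspeed(-5.22): V ← 52.14 -5.22 = 46.92 m/s
final state: V = 46.92 m/s, rpm = 7002 → n = rpm/60 = 116.700000 rev/s
target J* = 1.1751; solve J* = V/(n·D) for n: n = V/(J*·D) = 46.92/(1.1751 × 1.573) = 25.383672 rev/s
rpm = 60·n = 1523.020345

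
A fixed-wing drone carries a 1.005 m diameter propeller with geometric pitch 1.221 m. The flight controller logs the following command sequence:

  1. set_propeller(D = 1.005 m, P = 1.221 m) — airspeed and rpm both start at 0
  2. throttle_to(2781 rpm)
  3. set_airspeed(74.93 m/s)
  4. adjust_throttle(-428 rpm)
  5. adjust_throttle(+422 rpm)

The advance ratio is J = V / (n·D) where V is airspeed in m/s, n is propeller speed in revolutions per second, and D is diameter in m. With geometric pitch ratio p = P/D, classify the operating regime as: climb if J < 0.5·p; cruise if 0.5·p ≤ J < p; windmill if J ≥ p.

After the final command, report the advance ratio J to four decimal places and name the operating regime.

set_propeller: D = 1.005 m, P = 1.221 m (p = P/D = 1.214925); state ← (V=0, rpm=0)
throttle_to(2781): rpm ← 2781
set_airspeed(74.93): V ← 74.93 m/s
adjust_throttle(-428): rpm ← 2781 -428 = 2353
adjust_throttle(+422): rpm ← 2353 +422 = 2775
final state: V = 74.93 m/s, rpm = 2775 → n = rpm/60 = 46.250000 rev/s
J = V / (n·D) = 74.93 / (46.250000 × 1.005) = 1.612048
regime bands: climb J<0.6075 | cruise [0.6075, 1.2149) | windmill J≥1.2149
J = 1.6120 → windmill

J = 1.6120, regime = windmill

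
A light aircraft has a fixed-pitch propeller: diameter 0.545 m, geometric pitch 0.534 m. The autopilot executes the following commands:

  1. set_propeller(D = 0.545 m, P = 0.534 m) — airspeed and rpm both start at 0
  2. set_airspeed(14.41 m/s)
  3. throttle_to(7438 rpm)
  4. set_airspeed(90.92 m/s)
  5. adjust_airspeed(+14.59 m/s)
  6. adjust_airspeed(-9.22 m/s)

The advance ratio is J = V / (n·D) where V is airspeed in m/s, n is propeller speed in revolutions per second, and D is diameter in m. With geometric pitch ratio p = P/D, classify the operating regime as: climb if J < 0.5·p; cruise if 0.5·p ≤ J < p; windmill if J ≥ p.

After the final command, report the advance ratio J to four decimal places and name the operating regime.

J = 1.4252, regime = windmill

set_propeller: D = 0.545 m, P = 0.534 m (p = P/D = 0.979817); state ← (V=0, rpm=0)
set_airspeed(14.41): V ← 14.41 m/s
throttle_to(7438): rpm ← 7438
set_airspeed(90.92): V ← 90.92 m/s
adjust_airspeed(+14.59): V ← 90.92 +14.59 = 105.51 m/s
adjust_airspeed(-9.22): V ← 105.51 -9.22 = 96.29 m/s
final state: V = 96.29 m/s, rpm = 7438 → n = rpm/60 = 123.966667 rev/s
J = V / (n·D) = 96.29 / (123.966667 × 0.545) = 1.425213
regime bands: climb J<0.4899 | cruise [0.4899, 0.9798) | windmill J≥0.9798
J = 1.4252 → windmill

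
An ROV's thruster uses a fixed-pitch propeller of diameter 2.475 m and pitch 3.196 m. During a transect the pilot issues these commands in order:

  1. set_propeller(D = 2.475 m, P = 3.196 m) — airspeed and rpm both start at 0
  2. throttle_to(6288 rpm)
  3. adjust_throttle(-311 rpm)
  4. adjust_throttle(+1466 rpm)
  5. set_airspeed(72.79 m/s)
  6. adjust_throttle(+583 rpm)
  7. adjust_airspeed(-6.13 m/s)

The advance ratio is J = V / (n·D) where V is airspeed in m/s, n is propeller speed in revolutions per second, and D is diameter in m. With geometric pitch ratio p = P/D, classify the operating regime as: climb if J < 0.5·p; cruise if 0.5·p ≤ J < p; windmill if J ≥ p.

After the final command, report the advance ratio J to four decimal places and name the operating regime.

J = 0.2013, regime = climb

set_propeller: D = 2.475 m, P = 3.196 m (p = P/D = 1.291313); state ← (V=0, rpm=0)
throttle_to(6288): rpm ← 6288
adjust_throttle(-311): rpm ← 6288 -311 = 5977
adjust_throttle(+1466): rpm ← 5977 +1466 = 7443
set_airspeed(72.79): V ← 72.79 m/s
adjust_throttle(+583): rpm ← 7443 +583 = 8026
adjust_airspeed(-6.13): V ← 72.79 -6.13 = 66.66 m/s
final state: V = 66.66 m/s, rpm = 8026 → n = rpm/60 = 133.766667 rev/s
J = V / (n·D) = 66.66 / (133.766667 × 2.475) = 0.201346
regime bands: climb J<0.6457 | cruise [0.6457, 1.2913) | windmill J≥1.2913
J = 0.2013 → climb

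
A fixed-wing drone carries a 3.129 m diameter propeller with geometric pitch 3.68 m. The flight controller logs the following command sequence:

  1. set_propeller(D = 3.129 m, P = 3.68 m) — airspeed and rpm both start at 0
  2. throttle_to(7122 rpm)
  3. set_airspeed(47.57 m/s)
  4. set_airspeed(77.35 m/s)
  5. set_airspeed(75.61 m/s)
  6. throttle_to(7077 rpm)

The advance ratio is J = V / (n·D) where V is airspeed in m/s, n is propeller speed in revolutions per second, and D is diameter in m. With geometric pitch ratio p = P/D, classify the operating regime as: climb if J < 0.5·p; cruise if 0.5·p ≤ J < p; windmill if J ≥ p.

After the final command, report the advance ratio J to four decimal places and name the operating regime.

set_propeller: D = 3.129 m, P = 3.68 m (p = P/D = 1.176095); state ← (V=0, rpm=0)
throttle_to(7122): rpm ← 7122
set_airspeed(47.57): V ← 47.57 m/s
set_airspeed(77.35): V ← 77.35 m/s
set_airspeed(75.61): V ← 75.61 m/s
throttle_to(7077): rpm ← 7077
final state: V = 75.61 m/s, rpm = 7077 → n = rpm/60 = 117.950000 rev/s
J = V / (n·D) = 75.61 / (117.950000 × 3.129) = 0.204869
regime bands: climb J<0.5880 | cruise [0.5880, 1.1761) | windmill J≥1.1761
J = 0.2049 → climb

J = 0.2049, regime = climb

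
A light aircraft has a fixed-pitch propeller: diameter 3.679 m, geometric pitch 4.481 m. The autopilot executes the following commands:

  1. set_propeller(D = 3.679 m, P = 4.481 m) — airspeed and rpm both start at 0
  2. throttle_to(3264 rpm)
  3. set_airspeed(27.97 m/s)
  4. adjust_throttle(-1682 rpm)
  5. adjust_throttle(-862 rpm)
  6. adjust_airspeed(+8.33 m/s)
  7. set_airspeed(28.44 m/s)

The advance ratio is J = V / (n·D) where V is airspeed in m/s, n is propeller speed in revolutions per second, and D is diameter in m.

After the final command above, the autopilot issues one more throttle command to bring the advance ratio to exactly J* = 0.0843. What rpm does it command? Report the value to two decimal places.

set_propeller: D = 3.679 m, P = 4.481 m (p = P/D = 1.217994); state ← (V=0, rpm=0)
throttle_to(3264): rpm ← 3264
set_airspeed(27.97): V ← 27.97 m/s
adjust_throttle(-1682): rpm ← 3264 -1682 = 1582
adjust_throttle(-862): rpm ← 1582 -862 = 720
adjust_airspeed(+8.33): V ← 27.97 +8.33 = 36.3 m/s
set_airspeed(28.44): V ← 28.44 m/s
final state: V = 28.44 m/s, rpm = 720 → n = rpm/60 = 12.000000 rev/s
target J* = 0.0843; solve J* = V/(n·D) for n: n = V/(J*·D) = 28.44/(0.0843 × 3.679) = 91.700611 rev/s
rpm = 60·n = 5502.036663

rpm = 5502.04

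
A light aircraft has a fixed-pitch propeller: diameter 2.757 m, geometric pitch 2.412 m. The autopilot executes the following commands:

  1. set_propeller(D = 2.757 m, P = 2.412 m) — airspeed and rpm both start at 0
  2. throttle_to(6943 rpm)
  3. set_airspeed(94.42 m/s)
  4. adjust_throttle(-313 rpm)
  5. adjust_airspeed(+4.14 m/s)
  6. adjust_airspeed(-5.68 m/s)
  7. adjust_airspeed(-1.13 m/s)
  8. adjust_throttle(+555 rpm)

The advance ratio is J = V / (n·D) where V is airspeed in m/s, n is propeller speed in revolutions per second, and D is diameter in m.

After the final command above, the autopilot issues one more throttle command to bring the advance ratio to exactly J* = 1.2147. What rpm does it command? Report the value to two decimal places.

set_propeller: D = 2.757 m, P = 2.412 m (p = P/D = 0.874864); state ← (V=0, rpm=0)
throttle_to(6943): rpm ← 6943
set_airspeed(94.42): V ← 94.42 m/s
adjust_throttle(-313): rpm ← 6943 -313 = 6630
adjust_airspeed(+4.14): V ← 94.42 +4.14 = 98.56 m/s
adjust_airspeed(-5.68): V ← 98.56 -5.68 = 92.88 m/s
adjust_airspeed(-1.13): V ← 92.88 -1.13 = 91.75 m/s
adjust_throttle(+555): rpm ← 6630 +555 = 7185
final state: V = 91.75 m/s, rpm = 7185 → n = rpm/60 = 119.750000 rev/s
target J* = 1.2147; solve J* = V/(n·D) for n: n = V/(J*·D) = 91.75/(1.2147 × 2.757) = 27.396828 rev/s
rpm = 60·n = 1643.809650

rpm = 1643.81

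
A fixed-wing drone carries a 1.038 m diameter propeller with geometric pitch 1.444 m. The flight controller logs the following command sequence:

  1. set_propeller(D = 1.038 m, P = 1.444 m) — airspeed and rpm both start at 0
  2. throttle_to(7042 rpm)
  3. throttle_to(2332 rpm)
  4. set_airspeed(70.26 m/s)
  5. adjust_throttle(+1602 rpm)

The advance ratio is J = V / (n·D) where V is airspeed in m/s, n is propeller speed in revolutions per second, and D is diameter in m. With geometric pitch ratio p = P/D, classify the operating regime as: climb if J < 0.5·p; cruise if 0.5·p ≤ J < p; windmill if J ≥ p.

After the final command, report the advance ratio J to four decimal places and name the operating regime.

J = 1.0324, regime = cruise

set_propeller: D = 1.038 m, P = 1.444 m (p = P/D = 1.391137); state ← (V=0, rpm=0)
throttle_to(7042): rpm ← 7042
throttle_to(2332): rpm ← 2332
set_airspeed(70.26): V ← 70.26 m/s
adjust_throttle(+1602): rpm ← 2332 +1602 = 3934
final state: V = 70.26 m/s, rpm = 3934 → n = rpm/60 = 65.566667 rev/s
J = V / (n·D) = 70.26 / (65.566667 × 1.038) = 1.032352
regime bands: climb J<0.6956 | cruise [0.6956, 1.3911) | windmill J≥1.3911
J = 1.0324 → cruise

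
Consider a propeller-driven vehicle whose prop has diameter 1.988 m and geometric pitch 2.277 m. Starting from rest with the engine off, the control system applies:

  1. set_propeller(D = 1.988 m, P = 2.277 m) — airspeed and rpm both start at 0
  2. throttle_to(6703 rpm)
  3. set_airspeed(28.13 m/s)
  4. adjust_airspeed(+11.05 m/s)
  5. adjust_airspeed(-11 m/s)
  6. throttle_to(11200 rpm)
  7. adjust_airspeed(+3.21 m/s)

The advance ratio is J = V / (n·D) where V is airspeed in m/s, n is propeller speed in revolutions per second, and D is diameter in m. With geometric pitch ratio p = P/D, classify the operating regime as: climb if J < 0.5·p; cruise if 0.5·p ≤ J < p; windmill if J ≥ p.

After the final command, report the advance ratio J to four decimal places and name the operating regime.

set_propeller: D = 1.988 m, P = 2.277 m (p = P/D = 1.145372); state ← (V=0, rpm=0)
throttle_to(6703): rpm ← 6703
set_airspeed(28.13): V ← 28.13 m/s
adjust_airspeed(+11.05): V ← 28.13 +11.05 = 39.18 m/s
adjust_airspeed(-11): V ← 39.18 -11 = 28.18 m/s
throttle_to(11200): rpm ← 11200
adjust_airspeed(+3.21): V ← 28.18 +3.21 = 31.39 m/s
final state: V = 31.39 m/s, rpm = 11200 → n = rpm/60 = 186.666667 rev/s
J = V / (n·D) = 31.39 / (186.666667 × 1.988) = 0.084588
regime bands: climb J<0.5727 | cruise [0.5727, 1.1454) | windmill J≥1.1454
J = 0.0846 → climb

J = 0.0846, regime = climb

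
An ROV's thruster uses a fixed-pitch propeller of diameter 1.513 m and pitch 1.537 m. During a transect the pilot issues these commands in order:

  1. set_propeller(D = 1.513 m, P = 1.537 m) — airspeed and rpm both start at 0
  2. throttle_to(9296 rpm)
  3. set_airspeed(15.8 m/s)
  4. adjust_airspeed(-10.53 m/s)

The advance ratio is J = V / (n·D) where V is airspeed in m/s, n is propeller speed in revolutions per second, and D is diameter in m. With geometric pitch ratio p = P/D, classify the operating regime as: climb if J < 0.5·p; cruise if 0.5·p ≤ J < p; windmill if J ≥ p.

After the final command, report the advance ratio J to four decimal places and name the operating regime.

set_propeller: D = 1.513 m, P = 1.537 m (p = P/D = 1.015863); state ← (V=0, rpm=0)
throttle_to(9296): rpm ← 9296
set_airspeed(15.8): V ← 15.8 m/s
adjust_airspeed(-10.53): V ← 15.8 -10.53 = 5.27 m/s
final state: V = 5.27 m/s, rpm = 9296 → n = rpm/60 = 154.933333 rev/s
J = V / (n·D) = 5.27 / (154.933333 × 1.513) = 0.022482
regime bands: climb J<0.5079 | cruise [0.5079, 1.0159) | windmill J≥1.0159
J = 0.0225 → climb

J = 0.0225, regime = climb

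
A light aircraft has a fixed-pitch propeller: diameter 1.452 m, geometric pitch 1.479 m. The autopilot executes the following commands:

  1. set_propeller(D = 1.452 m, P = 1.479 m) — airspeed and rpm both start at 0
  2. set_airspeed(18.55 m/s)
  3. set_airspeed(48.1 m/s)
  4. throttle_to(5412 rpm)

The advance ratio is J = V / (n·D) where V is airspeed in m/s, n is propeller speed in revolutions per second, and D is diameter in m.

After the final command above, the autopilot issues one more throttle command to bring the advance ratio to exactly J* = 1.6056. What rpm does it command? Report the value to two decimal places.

rpm = 1237.92

set_propeller: D = 1.452 m, P = 1.479 m (p = P/D = 1.018595); state ← (V=0, rpm=0)
set_airspeed(18.55): V ← 18.55 m/s
set_airspeed(48.1): V ← 48.1 m/s
throttle_to(5412): rpm ← 5412
final state: V = 48.1 m/s, rpm = 5412 → n = rpm/60 = 90.200000 rev/s
target J* = 1.6056; solve J* = V/(n·D) for n: n = V/(J*·D) = 48.1/(1.6056 × 1.452) = 20.631989 rev/s
rpm = 60·n = 1237.919348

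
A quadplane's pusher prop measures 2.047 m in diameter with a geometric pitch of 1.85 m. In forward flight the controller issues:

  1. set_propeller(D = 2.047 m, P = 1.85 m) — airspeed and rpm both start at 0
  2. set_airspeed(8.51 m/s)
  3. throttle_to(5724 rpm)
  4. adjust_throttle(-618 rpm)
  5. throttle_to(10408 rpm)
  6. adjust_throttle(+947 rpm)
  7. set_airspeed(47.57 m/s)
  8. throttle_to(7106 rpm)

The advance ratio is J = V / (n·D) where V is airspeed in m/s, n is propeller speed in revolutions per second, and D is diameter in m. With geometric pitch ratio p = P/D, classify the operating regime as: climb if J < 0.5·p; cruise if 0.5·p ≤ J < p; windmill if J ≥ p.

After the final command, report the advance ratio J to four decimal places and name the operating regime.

set_propeller: D = 2.047 m, P = 1.85 m (p = P/D = 0.903762); state ← (V=0, rpm=0)
set_airspeed(8.51): V ← 8.51 m/s
throttle_to(5724): rpm ← 5724
adjust_throttle(-618): rpm ← 5724 -618 = 5106
throttle_to(10408): rpm ← 10408
adjust_throttle(+947): rpm ← 10408 +947 = 11355
set_airspeed(47.57): V ← 47.57 m/s
throttle_to(7106): rpm ← 7106
final state: V = 47.57 m/s, rpm = 7106 → n = rpm/60 = 118.433333 rev/s
J = V / (n·D) = 47.57 / (118.433333 × 2.047) = 0.196219
regime bands: climb J<0.4519 | cruise [0.4519, 0.9038) | windmill J≥0.9038
J = 0.1962 → climb

J = 0.1962, regime = climb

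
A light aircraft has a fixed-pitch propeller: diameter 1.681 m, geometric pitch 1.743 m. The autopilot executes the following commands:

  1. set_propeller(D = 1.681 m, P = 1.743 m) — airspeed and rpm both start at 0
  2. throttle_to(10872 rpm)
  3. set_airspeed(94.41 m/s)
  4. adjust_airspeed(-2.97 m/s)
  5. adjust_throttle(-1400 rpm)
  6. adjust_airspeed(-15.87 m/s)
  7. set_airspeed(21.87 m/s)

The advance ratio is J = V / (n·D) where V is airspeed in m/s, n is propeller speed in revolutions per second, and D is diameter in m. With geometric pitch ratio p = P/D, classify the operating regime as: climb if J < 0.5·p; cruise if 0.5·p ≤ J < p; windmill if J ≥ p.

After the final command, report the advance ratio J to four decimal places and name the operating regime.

set_propeller: D = 1.681 m, P = 1.743 m (p = P/D = 1.036883); state ← (V=0, rpm=0)
throttle_to(10872): rpm ← 10872
set_airspeed(94.41): V ← 94.41 m/s
adjust_airspeed(-2.97): V ← 94.41 -2.97 = 91.44 m/s
adjust_throttle(-1400): rpm ← 10872 -1400 = 9472
adjust_airspeed(-15.87): V ← 91.44 -15.87 = 75.57 m/s
set_airspeed(21.87): V ← 21.87 m/s
final state: V = 21.87 m/s, rpm = 9472 → n = rpm/60 = 157.866667 rev/s
J = V / (n·D) = 21.87 / (157.866667 × 1.681) = 0.082412
regime bands: climb J<0.5184 | cruise [0.5184, 1.0369) | windmill J≥1.0369
J = 0.0824 → climb

J = 0.0824, regime = climb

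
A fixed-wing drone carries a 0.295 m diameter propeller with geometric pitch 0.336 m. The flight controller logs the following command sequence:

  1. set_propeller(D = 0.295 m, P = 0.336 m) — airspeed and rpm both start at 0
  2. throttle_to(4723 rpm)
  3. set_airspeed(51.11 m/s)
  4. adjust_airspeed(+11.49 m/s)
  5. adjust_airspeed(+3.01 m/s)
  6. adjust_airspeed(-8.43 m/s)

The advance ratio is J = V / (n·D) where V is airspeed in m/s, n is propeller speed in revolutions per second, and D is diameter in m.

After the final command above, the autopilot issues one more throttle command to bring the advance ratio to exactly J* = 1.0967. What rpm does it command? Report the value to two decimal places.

set_propeller: D = 0.295 m, P = 0.336 m (p = P/D = 1.138983); state ← (V=0, rpm=0)
throttle_to(4723): rpm ← 4723
set_airspeed(51.11): V ← 51.11 m/s
adjust_airspeed(+11.49): V ← 51.11 +11.49 = 62.6 m/s
adjust_airspeed(+3.01): V ← 62.6 +3.01 = 65.61 m/s
adjust_airspeed(-8.43): V ← 65.61 -8.43 = 57.18 m/s
final state: V = 57.18 m/s, rpm = 4723 → n = rpm/60 = 78.716667 rev/s
target J* = 1.0967; solve J* = V/(n·D) for n: n = V/(J*·D) = 57.18/(1.0967 × 0.295) = 176.739772 rev/s
rpm = 60·n = 10604.386349

rpm = 10604.39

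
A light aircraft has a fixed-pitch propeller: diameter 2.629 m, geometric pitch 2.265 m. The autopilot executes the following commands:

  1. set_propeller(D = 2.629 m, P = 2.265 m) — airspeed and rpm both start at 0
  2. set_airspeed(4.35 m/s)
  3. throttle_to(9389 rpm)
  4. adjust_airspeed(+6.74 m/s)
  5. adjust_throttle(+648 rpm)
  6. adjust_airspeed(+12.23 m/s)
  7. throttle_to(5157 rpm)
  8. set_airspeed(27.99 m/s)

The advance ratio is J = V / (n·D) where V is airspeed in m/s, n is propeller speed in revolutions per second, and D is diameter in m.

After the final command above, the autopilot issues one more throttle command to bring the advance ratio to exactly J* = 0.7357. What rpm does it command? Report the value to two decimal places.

set_propeller: D = 2.629 m, P = 2.265 m (p = P/D = 0.861544); state ← (V=0, rpm=0)
set_airspeed(4.35): V ← 4.35 m/s
throttle_to(9389): rpm ← 9389
adjust_airspeed(+6.74): V ← 4.35 +6.74 = 11.09 m/s
adjust_throttle(+648): rpm ← 9389 +648 = 10037
adjust_airspeed(+12.23): V ← 11.09 +12.23 = 23.32 m/s
throttle_to(5157): rpm ← 5157
set_airspeed(27.99): V ← 27.99 m/s
final state: V = 27.99 m/s, rpm = 5157 → n = rpm/60 = 85.950000 rev/s
target J* = 0.7357; solve J* = V/(n·D) for n: n = V/(J*·D) = 27.99/(0.7357 × 2.629) = 14.471434 rev/s
rpm = 60·n = 868.286016

rpm = 868.29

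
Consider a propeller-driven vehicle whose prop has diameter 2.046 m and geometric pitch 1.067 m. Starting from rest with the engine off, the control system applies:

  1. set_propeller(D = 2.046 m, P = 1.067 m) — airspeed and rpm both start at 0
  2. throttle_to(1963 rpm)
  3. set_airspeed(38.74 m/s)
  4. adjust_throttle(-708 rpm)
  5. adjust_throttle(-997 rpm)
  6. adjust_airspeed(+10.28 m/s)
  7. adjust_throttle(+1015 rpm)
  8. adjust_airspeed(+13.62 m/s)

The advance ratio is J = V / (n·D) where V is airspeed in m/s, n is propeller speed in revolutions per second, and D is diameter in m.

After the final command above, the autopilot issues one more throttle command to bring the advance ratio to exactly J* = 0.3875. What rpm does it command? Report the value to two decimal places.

set_propeller: D = 2.046 m, P = 1.067 m (p = P/D = 0.521505); state ← (V=0, rpm=0)
throttle_to(1963): rpm ← 1963
set_airspeed(38.74): V ← 38.74 m/s
adjust_throttle(-708): rpm ← 1963 -708 = 1255
adjust_throttle(-997): rpm ← 1255 -997 = 258
adjust_airspeed(+10.28): V ← 38.74 +10.28 = 49.02 m/s
adjust_throttle(+1015): rpm ← 258 +1015 = 1273
adjust_airspeed(+13.62): V ← 49.02 +13.62 = 62.64 m/s
final state: V = 62.64 m/s, rpm = 1273 → n = rpm/60 = 21.216667 rev/s
target J* = 0.3875; solve J* = V/(n·D) for n: n = V/(J*·D) = 62.64/(0.3875 × 2.046) = 79.008608 rev/s
rpm = 60·n = 4740.516507

rpm = 4740.52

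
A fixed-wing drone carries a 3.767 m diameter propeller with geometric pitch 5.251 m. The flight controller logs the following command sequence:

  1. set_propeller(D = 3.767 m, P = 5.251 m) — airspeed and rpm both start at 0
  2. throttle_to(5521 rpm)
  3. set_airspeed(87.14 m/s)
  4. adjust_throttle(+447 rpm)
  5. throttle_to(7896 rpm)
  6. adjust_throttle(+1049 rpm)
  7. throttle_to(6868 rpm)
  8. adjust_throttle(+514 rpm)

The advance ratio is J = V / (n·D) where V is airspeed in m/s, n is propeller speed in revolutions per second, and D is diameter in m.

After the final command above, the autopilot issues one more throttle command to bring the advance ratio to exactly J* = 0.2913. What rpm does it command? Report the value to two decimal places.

set_propeller: D = 3.767 m, P = 5.251 m (p = P/D = 1.393947); state ← (V=0, rpm=0)
throttle_to(5521): rpm ← 5521
set_airspeed(87.14): V ← 87.14 m/s
adjust_throttle(+447): rpm ← 5521 +447 = 5968
throttle_to(7896): rpm ← 7896
adjust_throttle(+1049): rpm ← 7896 +1049 = 8945
throttle_to(6868): rpm ← 6868
adjust_throttle(+514): rpm ← 6868 +514 = 7382
final state: V = 87.14 m/s, rpm = 7382 → n = rpm/60 = 123.033333 rev/s
target J* = 0.2913; solve J* = V/(n·D) for n: n = V/(J*·D) = 87.14/(0.2913 × 3.767) = 79.411144 rev/s
rpm = 60·n = 4764.668621

rpm = 4764.67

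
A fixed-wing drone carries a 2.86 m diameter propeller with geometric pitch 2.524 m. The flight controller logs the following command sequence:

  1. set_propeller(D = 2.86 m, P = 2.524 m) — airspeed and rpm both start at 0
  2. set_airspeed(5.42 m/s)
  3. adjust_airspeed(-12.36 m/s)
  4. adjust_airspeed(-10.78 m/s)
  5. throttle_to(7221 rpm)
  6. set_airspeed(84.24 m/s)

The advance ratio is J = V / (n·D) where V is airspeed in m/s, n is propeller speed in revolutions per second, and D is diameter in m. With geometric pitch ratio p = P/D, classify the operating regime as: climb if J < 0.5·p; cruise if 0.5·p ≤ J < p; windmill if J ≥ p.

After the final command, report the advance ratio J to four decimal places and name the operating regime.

J = 0.2447, regime = climb

set_propeller: D = 2.86 m, P = 2.524 m (p = P/D = 0.882517); state ← (V=0, rpm=0)
set_airspeed(5.42): V ← 5.42 m/s
adjust_airspeed(-12.36): V ← 5.42 -12.36 = -6.94 m/s
adjust_airspeed(-10.78): V ← -6.94 -10.78 = -17.72 m/s
throttle_to(7221): rpm ← 7221
set_airspeed(84.24): V ← 84.24 m/s
final state: V = 84.24 m/s, rpm = 7221 → n = rpm/60 = 120.350000 rev/s
J = V / (n·D) = 84.24 / (120.350000 × 2.86) = 0.244741
regime bands: climb J<0.4413 | cruise [0.4413, 0.8825) | windmill J≥0.8825
J = 0.2447 → climb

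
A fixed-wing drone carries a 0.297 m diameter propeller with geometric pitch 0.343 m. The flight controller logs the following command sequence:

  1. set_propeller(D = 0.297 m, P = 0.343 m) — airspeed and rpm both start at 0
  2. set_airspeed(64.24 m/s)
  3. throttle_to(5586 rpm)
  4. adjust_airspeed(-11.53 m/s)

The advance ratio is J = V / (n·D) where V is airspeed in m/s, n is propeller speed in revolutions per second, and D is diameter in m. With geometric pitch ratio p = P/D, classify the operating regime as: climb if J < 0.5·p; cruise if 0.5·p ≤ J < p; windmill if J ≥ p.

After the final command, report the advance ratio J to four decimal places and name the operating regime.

J = 1.9063, regime = windmill

set_propeller: D = 0.297 m, P = 0.343 m (p = P/D = 1.154882); state ← (V=0, rpm=0)
set_airspeed(64.24): V ← 64.24 m/s
throttle_to(5586): rpm ← 5586
adjust_airspeed(-11.53): V ← 64.24 -11.53 = 52.71 m/s
final state: V = 52.71 m/s, rpm = 5586 → n = rpm/60 = 93.100000 rev/s
J = V / (n·D) = 52.71 / (93.100000 × 0.297) = 1.906281
regime bands: climb J<0.5774 | cruise [0.5774, 1.1549) | windmill J≥1.1549
J = 1.9063 → windmill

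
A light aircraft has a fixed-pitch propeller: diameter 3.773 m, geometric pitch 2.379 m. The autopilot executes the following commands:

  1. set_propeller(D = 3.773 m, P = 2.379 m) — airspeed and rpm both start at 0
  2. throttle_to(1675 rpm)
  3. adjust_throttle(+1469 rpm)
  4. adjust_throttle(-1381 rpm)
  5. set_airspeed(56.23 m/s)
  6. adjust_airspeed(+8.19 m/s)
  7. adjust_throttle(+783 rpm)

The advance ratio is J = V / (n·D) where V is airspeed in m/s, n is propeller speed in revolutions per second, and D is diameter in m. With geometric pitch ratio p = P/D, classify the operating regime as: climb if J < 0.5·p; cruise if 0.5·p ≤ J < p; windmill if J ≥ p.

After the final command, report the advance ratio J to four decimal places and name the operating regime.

J = 0.4024, regime = cruise

set_propeller: D = 3.773 m, P = 2.379 m (p = P/D = 0.630533); state ← (V=0, rpm=0)
throttle_to(1675): rpm ← 1675
adjust_throttle(+1469): rpm ← 1675 +1469 = 3144
adjust_throttle(-1381): rpm ← 3144 -1381 = 1763
set_airspeed(56.23): V ← 56.23 m/s
adjust_airspeed(+8.19): V ← 56.23 +8.19 = 64.42 m/s
adjust_throttle(+783): rpm ← 1763 +783 = 2546
final state: V = 64.42 m/s, rpm = 2546 → n = rpm/60 = 42.433333 rev/s
J = V / (n·D) = 64.42 / (42.433333 × 3.773) = 0.402371
regime bands: climb J<0.3153 | cruise [0.3153, 0.6305) | windmill J≥0.6305
J = 0.4024 → cruise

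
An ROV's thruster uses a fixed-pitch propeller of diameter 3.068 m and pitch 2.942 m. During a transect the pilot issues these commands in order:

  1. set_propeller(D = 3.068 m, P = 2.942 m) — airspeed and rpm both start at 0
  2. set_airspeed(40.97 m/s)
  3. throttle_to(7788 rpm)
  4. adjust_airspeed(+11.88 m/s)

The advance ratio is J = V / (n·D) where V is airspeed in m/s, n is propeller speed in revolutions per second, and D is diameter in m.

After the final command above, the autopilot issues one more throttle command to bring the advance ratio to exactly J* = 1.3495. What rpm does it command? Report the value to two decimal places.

set_propeller: D = 3.068 m, P = 2.942 m (p = P/D = 0.958931); state ← (V=0, rpm=0)
set_airspeed(40.97): V ← 40.97 m/s
throttle_to(7788): rpm ← 7788
adjust_airspeed(+11.88): V ← 40.97 +11.88 = 52.85 m/s
final state: V = 52.85 m/s, rpm = 7788 → n = rpm/60 = 129.800000 rev/s
target J* = 1.3495; solve J* = V/(n·D) for n: n = V/(J*·D) = 52.85/(1.3495 × 3.068) = 12.764880 rev/s
rpm = 60·n = 765.892819

rpm = 765.89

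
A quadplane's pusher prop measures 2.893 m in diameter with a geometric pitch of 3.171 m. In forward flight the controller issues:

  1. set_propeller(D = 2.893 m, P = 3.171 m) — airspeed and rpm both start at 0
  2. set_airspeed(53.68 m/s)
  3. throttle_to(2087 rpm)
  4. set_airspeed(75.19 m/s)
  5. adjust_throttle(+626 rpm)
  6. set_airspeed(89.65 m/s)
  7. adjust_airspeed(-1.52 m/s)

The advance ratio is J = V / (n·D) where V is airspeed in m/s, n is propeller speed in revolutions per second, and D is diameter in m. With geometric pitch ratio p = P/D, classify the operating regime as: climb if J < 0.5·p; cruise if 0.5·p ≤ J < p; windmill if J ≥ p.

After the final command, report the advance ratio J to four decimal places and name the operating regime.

set_propeller: D = 2.893 m, P = 3.171 m (p = P/D = 1.096094); state ← (V=0, rpm=0)
set_airspeed(53.68): V ← 53.68 m/s
throttle_to(2087): rpm ← 2087
set_airspeed(75.19): V ← 75.19 m/s
adjust_throttle(+626): rpm ← 2087 +626 = 2713
set_airspeed(89.65): V ← 89.65 m/s
adjust_airspeed(-1.52): V ← 89.65 -1.52 = 88.13 m/s
final state: V = 88.13 m/s, rpm = 2713 → n = rpm/60 = 45.216667 rev/s
J = V / (n·D) = 88.13 / (45.216667 × 2.893) = 0.673716
regime bands: climb J<0.5480 | cruise [0.5480, 1.0961) | windmill J≥1.0961
J = 0.6737 → cruise

J = 0.6737, regime = cruise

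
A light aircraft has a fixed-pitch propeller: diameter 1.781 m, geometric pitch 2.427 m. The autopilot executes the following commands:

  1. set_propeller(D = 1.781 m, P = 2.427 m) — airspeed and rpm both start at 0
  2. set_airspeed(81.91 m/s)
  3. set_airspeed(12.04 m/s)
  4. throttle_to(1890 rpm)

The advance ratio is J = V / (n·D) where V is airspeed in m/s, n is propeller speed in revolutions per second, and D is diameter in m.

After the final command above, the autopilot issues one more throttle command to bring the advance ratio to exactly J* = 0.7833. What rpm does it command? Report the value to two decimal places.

set_propeller: D = 1.781 m, P = 2.427 m (p = P/D = 1.362718); state ← (V=0, rpm=0)
set_airspeed(81.91): V ← 81.91 m/s
set_airspeed(12.04): V ← 12.04 m/s
throttle_to(1890): rpm ← 1890
final state: V = 12.04 m/s, rpm = 1890 → n = rpm/60 = 31.500000 rev/s
target J* = 0.7833; solve J* = V/(n·D) for n: n = V/(J*·D) = 12.04/(0.7833 × 1.781) = 8.630470 rev/s
rpm = 60·n = 517.828192

rpm = 517.83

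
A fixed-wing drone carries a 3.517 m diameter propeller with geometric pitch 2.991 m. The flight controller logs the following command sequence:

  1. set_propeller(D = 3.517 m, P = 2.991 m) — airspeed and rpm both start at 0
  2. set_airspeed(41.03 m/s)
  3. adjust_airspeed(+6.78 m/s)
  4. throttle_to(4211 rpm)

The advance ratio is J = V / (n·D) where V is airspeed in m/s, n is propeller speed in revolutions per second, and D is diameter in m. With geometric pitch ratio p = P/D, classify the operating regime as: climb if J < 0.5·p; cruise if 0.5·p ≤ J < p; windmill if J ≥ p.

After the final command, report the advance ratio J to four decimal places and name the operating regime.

set_propeller: D = 3.517 m, P = 2.991 m (p = P/D = 0.850441); state ← (V=0, rpm=0)
set_airspeed(41.03): V ← 41.03 m/s
adjust_airspeed(+6.78): V ← 41.03 +6.78 = 47.81 m/s
throttle_to(4211): rpm ← 4211
final state: V = 47.81 m/s, rpm = 4211 → n = rpm/60 = 70.183333 rev/s
J = V / (n·D) = 47.81 / (70.183333 × 3.517) = 0.193692
regime bands: climb J<0.4252 | cruise [0.4252, 0.8504) | windmill J≥0.8504
J = 0.1937 → climb

J = 0.1937, regime = climb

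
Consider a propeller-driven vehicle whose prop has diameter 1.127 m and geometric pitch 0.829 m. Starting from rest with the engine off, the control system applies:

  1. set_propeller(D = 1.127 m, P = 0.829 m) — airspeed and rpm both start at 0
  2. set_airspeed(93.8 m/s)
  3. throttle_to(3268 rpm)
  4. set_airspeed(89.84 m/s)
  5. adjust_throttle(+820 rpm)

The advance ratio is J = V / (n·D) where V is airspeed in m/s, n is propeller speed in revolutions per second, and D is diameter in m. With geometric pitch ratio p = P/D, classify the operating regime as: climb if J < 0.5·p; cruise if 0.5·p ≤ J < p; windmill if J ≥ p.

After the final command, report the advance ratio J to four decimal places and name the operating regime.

J = 1.1700, regime = windmill

set_propeller: D = 1.127 m, P = 0.829 m (p = P/D = 0.735581); state ← (V=0, rpm=0)
set_airspeed(93.8): V ← 93.8 m/s
throttle_to(3268): rpm ← 3268
set_airspeed(89.84): V ← 89.84 m/s
adjust_throttle(+820): rpm ← 3268 +820 = 4088
final state: V = 89.84 m/s, rpm = 4088 → n = rpm/60 = 68.133333 rev/s
J = V / (n·D) = 89.84 / (68.133333 × 1.127) = 1.170001
regime bands: climb J<0.3678 | cruise [0.3678, 0.7356) | windmill J≥0.7356
J = 1.1700 → windmill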